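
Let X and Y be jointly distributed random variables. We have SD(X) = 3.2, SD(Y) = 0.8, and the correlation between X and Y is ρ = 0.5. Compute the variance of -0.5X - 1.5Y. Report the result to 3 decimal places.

V(X) = (3.2)² = 10.24;  V(Y) = (0.8)² = 0.64
cov(X,Y) = ρ·SD(X)·SD(Y) = 0.5·3.2·0.8 = 1.28
V(-0.5X - 1.5Y) = (-0.5)²·V(X) + (-1.5)²·V(Y) + 2·(-0.5)·(-1.5)·cov(X,Y)
= 0.25·10.24 + 2.25·0.64 + 1.5·1.28 = 5.92

5.920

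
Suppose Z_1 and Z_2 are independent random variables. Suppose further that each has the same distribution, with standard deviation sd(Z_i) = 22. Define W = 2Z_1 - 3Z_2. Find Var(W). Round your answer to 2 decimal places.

6292.00

Var(Z_i) = (22)² = 484
By independence, Var(W) = (2)²Var(Z_1) + (-3)²Var(Z_2)
= (2)²·484 + (-3)²·484 = 6292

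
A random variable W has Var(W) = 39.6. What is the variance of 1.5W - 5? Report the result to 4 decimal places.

89.1000

Var(1.5W - 5) = (1.5)²·Var(W) = 2.25·39.6 = 89.1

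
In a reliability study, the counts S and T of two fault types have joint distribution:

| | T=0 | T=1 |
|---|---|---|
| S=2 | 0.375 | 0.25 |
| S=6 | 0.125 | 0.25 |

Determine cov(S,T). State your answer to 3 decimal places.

0.250

E[S] = 3.5,  E[T] = 0.5
E[ST] = 2
cov(S,T) = E[ST] − E[S]E[T] = 2 − (3.5)(0.5) = 0.25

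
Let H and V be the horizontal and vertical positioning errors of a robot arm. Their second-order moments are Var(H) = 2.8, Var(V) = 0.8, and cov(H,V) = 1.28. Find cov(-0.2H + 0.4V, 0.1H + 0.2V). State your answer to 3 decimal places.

0.008

cov(-0.2H + 0.4V, 0.1H + 0.2V) = (-0.2)(0.1)Var(H) + (0.4)(0.2)Var(V) + [(-0.2)(0.2) + (0.4)(0.1)]cov(H,V)
= -0.02·2.8 + 0.08·0.8 + 0·1.28 = 0.008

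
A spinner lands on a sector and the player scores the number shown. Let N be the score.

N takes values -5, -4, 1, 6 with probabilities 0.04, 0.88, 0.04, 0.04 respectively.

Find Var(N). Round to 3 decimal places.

E[N] = (-5)(0.04) + (-4)(0.88) + (1)(0.04) + (6)(0.04) = -3.44
E[N²] = (-5)²(0.04) + (-4)²(0.88) + (1)²(0.04) + (6)²(0.04) = 16.56
Var(N) = E[N²] − (E[N])² = 16.56 − (-3.44)² = 4.7264

4.726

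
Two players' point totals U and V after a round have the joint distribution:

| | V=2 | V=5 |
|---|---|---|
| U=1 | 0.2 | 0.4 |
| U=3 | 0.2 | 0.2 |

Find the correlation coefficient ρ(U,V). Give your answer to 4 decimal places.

-0.1667

E[U] = 1.8,  E[V] = 3.8
E[UV] = 6.6
Cov(U,V) = E[UV] − E[U]E[V] = 6.6 − (1.8)(3.8) = -0.24
var(U) = 0.96,  var(V) = 2.16
ρ = -0.24 / √(0.96·2.16) ≈ -0.1667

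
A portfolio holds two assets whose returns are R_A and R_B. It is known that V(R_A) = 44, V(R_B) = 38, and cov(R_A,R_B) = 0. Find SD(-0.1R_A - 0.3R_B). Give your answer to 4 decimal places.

V(-0.1R_A - 0.3R_B) = (-0.1)²·V(R_A) + (-0.3)²·V(R_B) + 2·(-0.1)·(-0.3)·cov(R_A,R_B)
= 0.01·44 + 0.09·38 + 0.06·0 = 3.86
SD(-0.1R_A - 0.3R_B) = √3.86 ≈ 1.9647

1.9647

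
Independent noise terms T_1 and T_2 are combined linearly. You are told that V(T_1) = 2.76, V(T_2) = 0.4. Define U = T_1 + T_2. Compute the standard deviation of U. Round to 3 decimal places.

By independence, V(U) = (1)²V(T_1) + (1)²V(T_2)
= (1)²·2.76 + (1)²·0.4 = 3.16
sd(U) = √3.16 ≈ 1.778

1.778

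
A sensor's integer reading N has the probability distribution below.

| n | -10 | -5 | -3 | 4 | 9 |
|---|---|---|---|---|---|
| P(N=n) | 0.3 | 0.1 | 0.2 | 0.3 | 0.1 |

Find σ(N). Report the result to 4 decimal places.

6.5727

E[N] = (-10)(0.3) + (-5)(0.1) + (-3)(0.2) + (4)(0.3) + (9)(0.1) = -2
E[N²] = (-10)²(0.3) + (-5)²(0.1) + (-3)²(0.2) + (4)²(0.3) + (9)²(0.1) = 47.2
Var(N) = E[N²] − (E[N])² = 47.2 − (-2)² = 43.2
σ(N) = √43.2 ≈ 6.5727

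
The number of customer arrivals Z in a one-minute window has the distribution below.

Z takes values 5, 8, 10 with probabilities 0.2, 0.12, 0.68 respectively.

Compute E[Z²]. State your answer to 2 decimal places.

80.68

E[Z²] = (5)²(0.2) + (8)²(0.12) + (10)²(0.68) = 80.68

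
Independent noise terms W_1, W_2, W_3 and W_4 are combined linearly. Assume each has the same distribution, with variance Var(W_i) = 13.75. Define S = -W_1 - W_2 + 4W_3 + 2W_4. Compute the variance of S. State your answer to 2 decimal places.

By independence, Var(S) = (-1)²Var(W_1) + (-1)²Var(W_2) + (4)²Var(W_3) + (2)²Var(W_4)
= (-1)²·13.75 + (-1)²·13.75 + (4)²·13.75 + (2)²·13.75 = 302.5

302.50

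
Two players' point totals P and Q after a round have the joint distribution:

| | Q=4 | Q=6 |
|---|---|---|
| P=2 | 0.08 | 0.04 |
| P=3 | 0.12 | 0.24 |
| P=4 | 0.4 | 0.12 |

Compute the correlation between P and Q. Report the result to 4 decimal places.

-0.2357

E[P] = 3.4,  E[Q] = 4.8
E[PQ] = 16.16
Cov(P,Q) = E[PQ] − E[P]E[Q] = 16.16 − (3.4)(4.8) = -0.16
Var(P) = 0.48,  Var(Q) = 0.96
ρ = -0.16 / √(0.48·0.96) ≈ -0.2357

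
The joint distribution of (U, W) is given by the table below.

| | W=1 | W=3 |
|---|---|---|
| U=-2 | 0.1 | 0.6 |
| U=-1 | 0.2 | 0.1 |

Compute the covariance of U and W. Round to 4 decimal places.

-0.2200

E[U] = -1.7,  E[W] = 2.4
E[UW] = -4.3
cov(U,W) = E[UW] − E[U]E[W] = -4.3 − (-1.7)(2.4) = -0.22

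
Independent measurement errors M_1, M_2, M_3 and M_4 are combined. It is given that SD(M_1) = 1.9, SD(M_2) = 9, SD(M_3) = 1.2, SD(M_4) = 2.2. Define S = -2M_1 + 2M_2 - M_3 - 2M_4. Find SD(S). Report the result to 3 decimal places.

18.954

V(M_1) = 3.61, V(M_2) = 81, V(M_3) = 1.44, V(M_4) = 4.84
By independence, V(S) = (-2)²V(M_1) + (2)²V(M_2) + (-1)²V(M_3) + (-2)²V(M_4)
= (-2)²·3.61 + (2)²·81 + (-1)²·1.44 + (-2)²·4.84 = 359.24
SD(S) = √359.24 ≈ 18.954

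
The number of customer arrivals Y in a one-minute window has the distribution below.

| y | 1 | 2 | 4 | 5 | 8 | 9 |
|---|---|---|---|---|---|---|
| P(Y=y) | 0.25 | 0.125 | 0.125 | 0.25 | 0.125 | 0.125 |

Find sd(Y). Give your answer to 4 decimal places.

2.8257

E[Y] = (1)(0.25) + (2)(0.125) + (4)(0.125) + (5)(0.25) + (8)(0.125) + (9)(0.125) = 4.375
E[Y²] = (1)²(0.25) + (2)²(0.125) + (4)²(0.125) + (5)²(0.25) + (8)²(0.125) + (9)²(0.125) = 27.125
Var(Y) = E[Y²] − (E[Y])² = 27.125 − (4.375)² = 7.984375
sd(Y) = √7.984375 ≈ 2.8257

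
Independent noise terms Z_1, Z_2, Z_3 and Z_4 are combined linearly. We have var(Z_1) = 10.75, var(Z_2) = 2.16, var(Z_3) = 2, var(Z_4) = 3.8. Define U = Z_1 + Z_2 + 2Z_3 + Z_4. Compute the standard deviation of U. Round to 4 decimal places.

4.9709

By independence, var(U) = (1)²var(Z_1) + (1)²var(Z_2) + (2)²var(Z_3) + (1)²var(Z_4)
= (1)²·10.75 + (1)²·2.16 + (2)²·2 + (1)²·3.8 = 24.71
SD(U) = √24.71 ≈ 4.9709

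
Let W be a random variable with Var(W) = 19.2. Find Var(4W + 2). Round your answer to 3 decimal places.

307.200

Var(4W + 2) = (4)²·Var(W) = 16·19.2 = 307.2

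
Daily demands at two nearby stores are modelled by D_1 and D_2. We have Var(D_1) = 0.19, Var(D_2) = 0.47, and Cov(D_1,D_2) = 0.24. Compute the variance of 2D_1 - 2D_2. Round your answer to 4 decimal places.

0.7200

Var(2D_1 - 2D_2) = (2)²·Var(D_1) + (-2)²·Var(D_2) + 2·(2)·(-2)·Cov(D_1,D_2)
= 4·0.19 + 4·0.47 + -8·0.24 = 0.72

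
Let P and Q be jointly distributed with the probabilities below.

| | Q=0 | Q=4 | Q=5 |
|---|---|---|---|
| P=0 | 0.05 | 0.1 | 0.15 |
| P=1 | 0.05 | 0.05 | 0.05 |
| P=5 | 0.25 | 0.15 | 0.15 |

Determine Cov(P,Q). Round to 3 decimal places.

E[P] = 2.9,  E[Q] = 2.95
E[PQ] = 7.2
Cov(P,Q) = E[PQ] − E[P]E[Q] = 7.2 − (2.9)(2.95) = -1.355

-1.355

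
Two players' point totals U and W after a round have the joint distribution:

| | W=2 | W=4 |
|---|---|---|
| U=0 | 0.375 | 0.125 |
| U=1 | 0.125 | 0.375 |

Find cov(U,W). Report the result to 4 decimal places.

0.2500

E[U] = 0.5,  E[W] = 3
E[UW] = 1.75
cov(U,W) = E[UW] − E[U]E[W] = 1.75 − (0.5)(3) = 0.25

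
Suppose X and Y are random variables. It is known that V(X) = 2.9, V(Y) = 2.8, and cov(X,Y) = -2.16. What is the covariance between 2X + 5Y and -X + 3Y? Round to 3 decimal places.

cov(2X + 5Y, -X + 3Y) = (2)(-1)V(X) + (5)(3)V(Y) + [(2)(3) + (5)(-1)]cov(X,Y)
= -2·2.9 + 15·2.8 + 1·-2.16 = 34.04

34.040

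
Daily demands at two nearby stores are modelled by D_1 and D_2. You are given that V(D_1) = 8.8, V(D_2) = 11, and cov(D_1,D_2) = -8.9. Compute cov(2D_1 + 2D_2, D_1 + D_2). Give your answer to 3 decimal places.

cov(2D_1 + 2D_2, D_1 + D_2) = (2)(1)V(D_1) + (2)(1)V(D_2) + [(2)(1) + (2)(1)]cov(D_1,D_2)
= 2·8.8 + 2·11 + 4·-8.9 = 4

4.000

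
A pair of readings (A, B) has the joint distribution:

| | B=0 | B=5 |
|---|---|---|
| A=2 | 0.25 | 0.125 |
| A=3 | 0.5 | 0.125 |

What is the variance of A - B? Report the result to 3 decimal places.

E[A] = 2.625,  E[B] = 1.25,  E[AB] = 3.125
var(A) = 7.125 − (2.625)² = 0.234375;  var(B) = 6.25 − (1.25)² = 4.6875
Cov(A,B) = 3.125 − (2.625)(1.25) = -0.15625
var(A - B) = (1)²·0.234375 + (-1)²·4.6875 + 2·(1)·(-1)·-0.15625 = 5.234375

5.234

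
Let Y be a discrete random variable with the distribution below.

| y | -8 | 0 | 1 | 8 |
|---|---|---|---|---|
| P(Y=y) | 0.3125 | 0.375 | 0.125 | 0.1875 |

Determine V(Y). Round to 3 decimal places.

31.359

E[Y] = (-8)(0.3125) + (0)(0.375) + (1)(0.125) + (8)(0.1875) = -0.875
E[Y²] = (-8)²(0.3125) + (0)²(0.375) + (1)²(0.125) + (8)²(0.1875) = 32.125
V(Y) = E[Y²] − (E[Y])² = 32.125 − (-0.875)² = 31.359375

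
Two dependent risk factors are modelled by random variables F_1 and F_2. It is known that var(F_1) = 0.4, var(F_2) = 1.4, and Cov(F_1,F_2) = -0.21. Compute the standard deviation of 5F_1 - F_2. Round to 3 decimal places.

3.674

var(5F_1 - F_2) = (5)²·var(F_1) + (-1)²·var(F_2) + 2·(5)·(-1)·Cov(F_1,F_2)
= 25·0.4 + 1·1.4 + -10·-0.21 = 13.5
σ(5F_1 - F_2) = √13.5 ≈ 3.674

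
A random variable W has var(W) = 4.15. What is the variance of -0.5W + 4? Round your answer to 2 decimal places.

var(-0.5W + 4) = (-0.5)²·var(W) = 0.25·4.15 = 1.0375

1.04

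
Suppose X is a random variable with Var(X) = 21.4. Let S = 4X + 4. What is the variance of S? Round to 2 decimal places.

342.40

Var(4X + 4) = (4)²·Var(X) = 16·21.4 = 342.4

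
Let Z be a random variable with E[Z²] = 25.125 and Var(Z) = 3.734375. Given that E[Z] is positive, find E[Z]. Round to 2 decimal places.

(E[Z])² = E[Z²] − Var(Z) = 25.125 − 3.734375 = 21.390625
E[Z] = √21.390625 = 4.625

4.63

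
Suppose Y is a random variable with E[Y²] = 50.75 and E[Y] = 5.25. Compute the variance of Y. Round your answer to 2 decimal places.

Var(Y) = 50.75 − (5.25)² = 23.1875

23.19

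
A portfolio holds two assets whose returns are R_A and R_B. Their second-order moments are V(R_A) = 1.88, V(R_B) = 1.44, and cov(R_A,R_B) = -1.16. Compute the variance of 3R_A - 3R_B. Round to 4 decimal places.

50.7600

V(3R_A - 3R_B) = (3)²·V(R_A) + (-3)²·V(R_B) + 2·(3)·(-3)·cov(R_A,R_B)
= 9·1.88 + 9·1.44 + -18·-1.16 = 50.76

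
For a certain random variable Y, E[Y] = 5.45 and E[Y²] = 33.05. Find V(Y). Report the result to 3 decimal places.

V(Y) = 33.05 − (5.45)² = 3.3475

3.348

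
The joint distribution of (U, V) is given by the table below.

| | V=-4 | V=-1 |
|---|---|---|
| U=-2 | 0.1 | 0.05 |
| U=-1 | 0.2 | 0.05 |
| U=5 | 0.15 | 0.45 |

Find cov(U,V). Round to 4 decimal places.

2.2575

E[U] = 2.45,  E[V] = -2.35
E[UV] = -3.5
cov(U,V) = E[UV] − E[U]E[V] = -3.5 − (2.45)(-2.35) = 2.2575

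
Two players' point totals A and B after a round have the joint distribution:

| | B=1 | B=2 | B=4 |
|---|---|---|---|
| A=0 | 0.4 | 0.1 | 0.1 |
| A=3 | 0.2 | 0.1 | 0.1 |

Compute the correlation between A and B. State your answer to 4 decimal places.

0.1400

E[A] = 1.2,  E[B] = 1.8
E[AB] = 2.4
Cov(A,B) = E[AB] − E[A]E[B] = 2.4 − (1.2)(1.8) = 0.24
var(A) = 2.16,  var(B) = 1.36
ρ = 0.24 / √(2.16·1.36) ≈ 0.1400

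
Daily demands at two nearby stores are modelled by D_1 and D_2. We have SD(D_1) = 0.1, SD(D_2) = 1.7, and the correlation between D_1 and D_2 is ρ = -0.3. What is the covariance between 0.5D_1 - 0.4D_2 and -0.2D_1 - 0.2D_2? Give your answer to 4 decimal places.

0.2312

Var(D_1) = (0.1)² = 0.01;  Var(D_2) = (1.7)² = 2.89
Cov(D_1,D_2) = ρ·SD(D_1)·SD(D_2) = -0.3·0.1·1.7 = -0.051
Cov(0.5D_1 - 0.4D_2, -0.2D_1 - 0.2D_2) = (0.5)(-0.2)Var(D_1) + (-0.4)(-0.2)Var(D_2) + [(0.5)(-0.2) + (-0.4)(-0.2)]Cov(D_1,D_2)
= -0.1·0.01 + 0.08·2.89 + -0.02·-0.051 = 0.23122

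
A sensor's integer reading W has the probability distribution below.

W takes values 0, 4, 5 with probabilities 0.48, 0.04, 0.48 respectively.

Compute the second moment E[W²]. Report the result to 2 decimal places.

12.64

E[W²] = (0)²(0.48) + (4)²(0.04) + (5)²(0.48) = 12.64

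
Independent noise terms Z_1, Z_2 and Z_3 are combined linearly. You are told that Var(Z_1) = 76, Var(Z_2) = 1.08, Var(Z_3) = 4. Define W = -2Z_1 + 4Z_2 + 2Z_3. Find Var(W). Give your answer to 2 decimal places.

By independence, Var(W) = (-2)²Var(Z_1) + (4)²Var(Z_2) + (2)²Var(Z_3)
= (-2)²·76 + (4)²·1.08 + (2)²·4 = 337.28

337.28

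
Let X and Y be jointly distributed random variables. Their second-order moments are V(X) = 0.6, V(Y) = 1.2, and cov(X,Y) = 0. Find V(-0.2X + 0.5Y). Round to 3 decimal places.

V(-0.2X + 0.5Y) = (-0.2)²·V(X) + (0.5)²·V(Y) + 2·(-0.2)·(0.5)·cov(X,Y)
= 0.04·0.6 + 0.25·1.2 + -0.2·0 = 0.324

0.324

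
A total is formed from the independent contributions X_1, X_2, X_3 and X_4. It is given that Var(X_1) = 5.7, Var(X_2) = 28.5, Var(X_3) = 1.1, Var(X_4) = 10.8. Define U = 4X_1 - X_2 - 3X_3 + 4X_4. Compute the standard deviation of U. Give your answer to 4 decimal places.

By independence, Var(U) = (4)²Var(X_1) + (-1)²Var(X_2) + (-3)²Var(X_3) + (4)²Var(X_4)
= (4)²·5.7 + (-1)²·28.5 + (-3)²·1.1 + (4)²·10.8 = 302.4
sd(U) = √302.4 ≈ 17.3897

17.3897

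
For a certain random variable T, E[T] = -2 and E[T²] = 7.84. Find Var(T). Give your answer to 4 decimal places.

3.8400

Var(T) = 7.84 − (-2)² = 3.84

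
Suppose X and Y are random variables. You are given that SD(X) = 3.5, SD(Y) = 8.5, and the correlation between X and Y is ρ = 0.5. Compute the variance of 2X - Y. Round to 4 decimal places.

61.7500

var(X) = (3.5)² = 12.25;  var(Y) = (8.5)² = 72.25
Cov(X,Y) = ρ·SD(X)·SD(Y) = 0.5·3.5·8.5 = 14.875
var(2X - Y) = (2)²·var(X) + (-1)²·var(Y) + 2·(2)·(-1)·Cov(X,Y)
= 4·12.25 + 1·72.25 + -4·14.875 = 61.75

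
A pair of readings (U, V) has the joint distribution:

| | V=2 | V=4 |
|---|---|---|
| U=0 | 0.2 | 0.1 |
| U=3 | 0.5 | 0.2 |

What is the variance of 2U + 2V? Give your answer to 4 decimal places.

10.4400

E[U] = 2.1,  E[V] = 2.6,  E[UV] = 5.4
Var(U) = 6.3 − (2.1)² = 1.89;  Var(V) = 7.6 − (2.6)² = 0.84
Cov(U,V) = 5.4 − (2.1)(2.6) = -0.06
Var(2U + 2V) = (2)²·1.89 + (2)²·0.84 + 2·(2)·(2)·-0.06 = 10.44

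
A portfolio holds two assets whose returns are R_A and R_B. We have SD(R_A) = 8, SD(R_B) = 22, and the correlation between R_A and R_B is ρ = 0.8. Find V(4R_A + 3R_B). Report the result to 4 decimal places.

8759.2000

V(R_A) = (8)² = 64;  V(R_B) = (22)² = 484
cov(R_A,R_B) = ρ·SD(R_A)·SD(R_B) = 0.8·8·22 = 140.8
V(4R_A + 3R_B) = (4)²·V(R_A) + (3)²·V(R_B) + 2·(4)·(3)·cov(R_A,R_B)
= 16·64 + 9·484 + 24·140.8 = 8759.2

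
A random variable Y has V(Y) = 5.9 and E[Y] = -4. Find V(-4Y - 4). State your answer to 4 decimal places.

V(-4Y - 4) = (-4)²·V(Y) = 16·5.9 = 94.4

94.4000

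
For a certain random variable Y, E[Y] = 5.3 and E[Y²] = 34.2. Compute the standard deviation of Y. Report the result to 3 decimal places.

2.472

Var(Y) = 34.2 − (5.3)² = 6.11
σ(Y) = √6.11 ≈ 2.472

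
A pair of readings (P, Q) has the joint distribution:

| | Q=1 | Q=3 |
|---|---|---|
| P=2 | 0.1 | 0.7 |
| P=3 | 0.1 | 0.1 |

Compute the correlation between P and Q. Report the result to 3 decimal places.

E[P] = 2.2,  E[Q] = 2.6
E[PQ] = 5.6
cov(P,Q) = E[PQ] − E[P]E[Q] = 5.6 − (2.2)(2.6) = -0.12
var(P) = 0.16,  var(Q) = 0.64
ρ = -0.12 / √(0.16·0.64) ≈ -0.375

-0.375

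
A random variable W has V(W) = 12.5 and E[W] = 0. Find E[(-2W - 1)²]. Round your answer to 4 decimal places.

E[-2W - 1] = -2·0 − 1 = -1
V(-2W - 1) = (-2)²·12.5 = 50
E[(-2W - 1)²] = V((-2W - 1)) + (E[(-2W - 1)])² = 50 + (-1)² = 51

51.0000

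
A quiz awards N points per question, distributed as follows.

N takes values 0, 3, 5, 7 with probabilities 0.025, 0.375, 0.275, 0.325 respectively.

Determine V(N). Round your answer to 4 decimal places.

E[N] = (0)(0.025) + (3)(0.375) + (5)(0.275) + (7)(0.325) = 4.775
E[N²] = (0)²(0.025) + (3)²(0.375) + (5)²(0.275) + (7)²(0.325) = 26.175
V(N) = E[N²] − (E[N])² = 26.175 − (4.775)² = 3.374375

3.3744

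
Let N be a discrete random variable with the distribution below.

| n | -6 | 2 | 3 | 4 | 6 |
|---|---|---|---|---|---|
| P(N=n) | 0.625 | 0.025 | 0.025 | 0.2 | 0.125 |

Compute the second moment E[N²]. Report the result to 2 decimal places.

30.53

E[N²] = (-6)²(0.625) + (2)²(0.025) + (3)²(0.025) + (4)²(0.2) + (6)²(0.125) = 30.525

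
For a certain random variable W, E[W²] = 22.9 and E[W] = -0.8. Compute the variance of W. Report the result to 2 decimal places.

22.26

Var(W) = 22.9 − (-0.8)² = 22.26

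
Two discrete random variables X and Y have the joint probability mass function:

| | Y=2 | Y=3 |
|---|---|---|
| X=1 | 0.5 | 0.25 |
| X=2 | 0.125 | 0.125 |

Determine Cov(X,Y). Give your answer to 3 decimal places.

0.031

E[X] = 1.25,  E[Y] = 2.375
E[XY] = 3
Cov(X,Y) = E[XY] − E[X]E[Y] = 3 − (1.25)(2.375) = 0.03125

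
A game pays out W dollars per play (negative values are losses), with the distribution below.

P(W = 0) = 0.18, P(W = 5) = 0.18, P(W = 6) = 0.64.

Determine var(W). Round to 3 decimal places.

5.072

E[W] = (0)(0.18) + (5)(0.18) + (6)(0.64) = 4.74
E[W²] = (0)²(0.18) + (5)²(0.18) + (6)²(0.64) = 27.54
var(W) = E[W²] − (E[W])² = 27.54 − (4.74)² = 5.0724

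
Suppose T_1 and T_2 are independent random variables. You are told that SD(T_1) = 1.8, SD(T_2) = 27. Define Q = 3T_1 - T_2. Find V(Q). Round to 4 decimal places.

758.1600

V(T_1) = 3.24, V(T_2) = 729
By independence, V(Q) = (3)²V(T_1) + (-1)²V(T_2)
= (3)²·3.24 + (-1)²·729 = 758.16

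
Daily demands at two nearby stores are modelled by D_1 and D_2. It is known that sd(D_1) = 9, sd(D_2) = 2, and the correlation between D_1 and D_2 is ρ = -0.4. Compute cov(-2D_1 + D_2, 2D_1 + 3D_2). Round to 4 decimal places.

-283.2000

var(D_1) = (9)² = 81;  var(D_2) = (2)² = 4
cov(D_1,D_2) = ρ·sd(D_1)·sd(D_2) = -0.4·9·2 = -7.2
cov(-2D_1 + D_2, 2D_1 + 3D_2) = (-2)(2)var(D_1) + (1)(3)var(D_2) + [(-2)(3) + (1)(2)]cov(D_1,D_2)
= -4·81 + 3·4 + -4·-7.2 = -283.2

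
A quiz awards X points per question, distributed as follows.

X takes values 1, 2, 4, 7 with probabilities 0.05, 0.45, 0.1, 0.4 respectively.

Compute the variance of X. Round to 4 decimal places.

5.8275

E[X] = (1)(0.05) + (2)(0.45) + (4)(0.1) + (7)(0.4) = 4.15
E[X²] = (1)²(0.05) + (2)²(0.45) + (4)²(0.1) + (7)²(0.4) = 23.05
var(X) = E[X²] − (E[X])² = 23.05 − (4.15)² = 5.8275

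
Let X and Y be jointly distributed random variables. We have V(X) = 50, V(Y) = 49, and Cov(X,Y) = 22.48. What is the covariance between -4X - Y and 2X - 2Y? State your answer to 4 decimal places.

Cov(-4X - Y, 2X - 2Y) = (-4)(2)V(X) + (-1)(-2)V(Y) + [(-4)(-2) + (-1)(2)]Cov(X,Y)
= -8·50 + 2·49 + 6·22.48 = -167.12

-167.1200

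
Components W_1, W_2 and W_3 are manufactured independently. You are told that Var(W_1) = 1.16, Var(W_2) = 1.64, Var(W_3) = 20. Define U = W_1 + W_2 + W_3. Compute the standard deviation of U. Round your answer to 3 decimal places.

By independence, Var(U) = (1)²Var(W_1) + (1)²Var(W_2) + (1)²Var(W_3)
= (1)²·1.16 + (1)²·1.64 + (1)²·20 = 22.8
SD(U) = √22.8 ≈ 4.775

4.775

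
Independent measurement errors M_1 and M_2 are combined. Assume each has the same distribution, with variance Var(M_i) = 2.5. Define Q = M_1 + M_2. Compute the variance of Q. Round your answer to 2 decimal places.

5.00

By independence, Var(Q) = (1)²Var(M_1) + (1)²Var(M_2)
= (1)²·2.5 + (1)²·2.5 = 5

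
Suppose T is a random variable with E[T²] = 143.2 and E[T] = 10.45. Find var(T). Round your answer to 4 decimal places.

var(T) = 143.2 − (10.45)² = 33.9975

33.9975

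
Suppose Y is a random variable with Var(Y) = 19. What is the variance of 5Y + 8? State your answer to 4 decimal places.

Var(5Y + 8) = (5)²·Var(Y) = 25·19 = 475

475.0000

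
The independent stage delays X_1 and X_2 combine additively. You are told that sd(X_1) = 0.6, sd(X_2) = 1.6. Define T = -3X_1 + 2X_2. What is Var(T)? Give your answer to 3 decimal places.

13.480

Var(X_1) = 0.36, Var(X_2) = 2.56
By independence, Var(T) = (-3)²Var(X_1) + (2)²Var(X_2)
= (-3)²·0.36 + (2)²·2.56 = 13.48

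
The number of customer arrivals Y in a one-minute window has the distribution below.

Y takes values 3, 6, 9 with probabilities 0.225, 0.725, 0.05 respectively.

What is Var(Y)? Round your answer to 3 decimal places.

E[Y] = (3)(0.225) + (6)(0.725) + (9)(0.05) = 5.475
E[Y²] = (3)²(0.225) + (6)²(0.725) + (9)²(0.05) = 32.175
Var(Y) = E[Y²] − (E[Y])² = 32.175 − (5.475)² = 2.199375

2.199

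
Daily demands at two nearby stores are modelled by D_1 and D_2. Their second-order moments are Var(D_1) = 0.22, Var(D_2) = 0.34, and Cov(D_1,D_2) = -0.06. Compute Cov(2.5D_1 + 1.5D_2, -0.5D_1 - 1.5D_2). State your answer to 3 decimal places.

-0.770

Cov(2.5D_1 + 1.5D_2, -0.5D_1 - 1.5D_2) = (2.5)(-0.5)Var(D_1) + (1.5)(-1.5)Var(D_2) + [(2.5)(-1.5) + (1.5)(-0.5)]Cov(D_1,D_2)
= -1.25·0.22 + -2.25·0.34 + -4.5·-0.06 = -0.77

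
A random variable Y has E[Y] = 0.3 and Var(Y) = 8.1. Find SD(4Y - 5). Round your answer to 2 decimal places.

11.38

Var(4Y - 5) = (4)²·8.1 = 129.6
SD(4Y - 5) = √129.6 ≈ 11.38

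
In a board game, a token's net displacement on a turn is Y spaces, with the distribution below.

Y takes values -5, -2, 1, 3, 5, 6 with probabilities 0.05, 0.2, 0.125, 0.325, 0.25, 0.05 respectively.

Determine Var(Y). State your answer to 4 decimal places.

E[Y] = (-5)(0.05) + (-2)(0.2) + (1)(0.125) + (3)(0.325) + (5)(0.25) + (6)(0.05) = 2
E[Y²] = (-5)²(0.05) + (-2)²(0.2) + (1)²(0.125) + (3)²(0.325) + (5)²(0.25) + (6)²(0.05) = 13.15
Var(Y) = E[Y²] − (E[Y])² = 13.15 − (2)² = 9.15

9.1500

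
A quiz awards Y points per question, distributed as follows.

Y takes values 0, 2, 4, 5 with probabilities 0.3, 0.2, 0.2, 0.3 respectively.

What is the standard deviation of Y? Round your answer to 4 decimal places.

E[Y] = (0)(0.3) + (2)(0.2) + (4)(0.2) + (5)(0.3) = 2.7
E[Y²] = (0)²(0.3) + (2)²(0.2) + (4)²(0.2) + (5)²(0.3) = 11.5
Var(Y) = E[Y²] − (E[Y])² = 11.5 − (2.7)² = 4.21
SD(Y) = √4.21 ≈ 2.0518

2.0518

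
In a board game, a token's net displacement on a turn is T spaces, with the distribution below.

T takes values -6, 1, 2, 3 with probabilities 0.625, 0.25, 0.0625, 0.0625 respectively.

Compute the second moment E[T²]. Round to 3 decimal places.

23.563

E[T²] = (-6)²(0.625) + (1)²(0.25) + (2)²(0.0625) + (3)²(0.0625) = 23.5625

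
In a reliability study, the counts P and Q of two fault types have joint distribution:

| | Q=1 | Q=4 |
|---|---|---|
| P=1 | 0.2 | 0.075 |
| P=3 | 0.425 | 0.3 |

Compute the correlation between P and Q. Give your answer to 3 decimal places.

E[P] = 2.45,  E[Q] = 2.125
E[PQ] = 5.375
Cov(P,Q) = E[PQ] − E[P]E[Q] = 5.375 − (2.45)(2.125) = 0.16875
Var(P) = 0.7975,  Var(Q) = 2.109375
ρ = 0.16875 / √(0.7975·2.109375) ≈ 0.130

0.130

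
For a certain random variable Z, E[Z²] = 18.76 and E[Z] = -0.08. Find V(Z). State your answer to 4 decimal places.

V(Z) = 18.76 − (-0.08)² = 18.7536

18.7536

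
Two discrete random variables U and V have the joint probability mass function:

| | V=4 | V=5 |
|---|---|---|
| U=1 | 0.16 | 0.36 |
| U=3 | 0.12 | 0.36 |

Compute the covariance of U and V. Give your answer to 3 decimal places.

0.029

E[U] = 1.96,  E[V] = 4.72
E[UV] = 9.28
cov(U,V) = E[UV] − E[U]E[V] = 9.28 − (1.96)(4.72) = 0.0288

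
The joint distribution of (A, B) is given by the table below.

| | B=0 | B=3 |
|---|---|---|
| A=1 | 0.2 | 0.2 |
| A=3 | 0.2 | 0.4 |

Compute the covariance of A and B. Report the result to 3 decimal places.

0.240

E[A] = 2.2,  E[B] = 1.8
E[AB] = 4.2
cov(A,B) = E[AB] − E[A]E[B] = 4.2 − (2.2)(1.8) = 0.24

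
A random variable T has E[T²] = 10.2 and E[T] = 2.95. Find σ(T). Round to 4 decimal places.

1.2237

V(T) = 10.2 − (2.95)² = 1.4975
σ(T) = √1.4975 ≈ 1.2237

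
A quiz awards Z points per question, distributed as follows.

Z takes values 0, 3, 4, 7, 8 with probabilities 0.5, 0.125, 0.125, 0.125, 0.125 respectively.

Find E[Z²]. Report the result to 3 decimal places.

E[Z²] = (0)²(0.5) + (3)²(0.125) + (4)²(0.125) + (7)²(0.125) + (8)²(0.125) = 17.25

17.250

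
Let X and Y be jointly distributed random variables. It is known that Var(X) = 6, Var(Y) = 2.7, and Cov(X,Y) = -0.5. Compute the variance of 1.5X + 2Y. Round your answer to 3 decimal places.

21.300

Var(1.5X + 2Y) = (1.5)²·Var(X) + (2)²·Var(Y) + 2·(1.5)·(2)·Cov(X,Y)
= 2.25·6 + 4·2.7 + 6·-0.5 = 21.3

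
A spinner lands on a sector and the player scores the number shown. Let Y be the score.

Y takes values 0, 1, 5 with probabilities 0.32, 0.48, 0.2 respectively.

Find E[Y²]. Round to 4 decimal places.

E[Y²] = (0)²(0.32) + (1)²(0.48) + (5)²(0.2) = 5.48

5.4800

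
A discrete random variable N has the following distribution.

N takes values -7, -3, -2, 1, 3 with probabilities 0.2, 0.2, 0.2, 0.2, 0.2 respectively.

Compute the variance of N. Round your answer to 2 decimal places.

E[N] = (-7)(0.2) + (-3)(0.2) + (-2)(0.2) + (1)(0.2) + (3)(0.2) = -1.6
E[N²] = (-7)²(0.2) + (-3)²(0.2) + (-2)²(0.2) + (1)²(0.2) + (3)²(0.2) = 14.4
Var(N) = E[N²] − (E[N])² = 14.4 − (-1.6)² = 11.84

11.84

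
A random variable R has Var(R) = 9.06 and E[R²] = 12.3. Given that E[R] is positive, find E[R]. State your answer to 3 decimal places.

(E[R])² = E[R²] − Var(R) = 12.3 − 9.06 = 3.24
E[R] = √3.24 = 1.8

1.800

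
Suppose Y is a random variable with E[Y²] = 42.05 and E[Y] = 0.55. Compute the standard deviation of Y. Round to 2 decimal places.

6.46

Var(Y) = 42.05 − (0.55)² = 41.7475
sd(Y) = √41.7475 ≈ 6.46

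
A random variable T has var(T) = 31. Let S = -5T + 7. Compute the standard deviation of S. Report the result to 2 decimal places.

27.84

var(-5T + 7) = (-5)²·31 = 775
SD(S) = √775 ≈ 27.84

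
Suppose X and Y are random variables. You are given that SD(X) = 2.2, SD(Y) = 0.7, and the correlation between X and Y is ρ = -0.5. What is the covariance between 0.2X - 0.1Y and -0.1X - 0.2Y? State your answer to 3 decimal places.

var(X) = (2.2)² = 4.84;  var(Y) = (0.7)² = 0.49
cov(X,Y) = ρ·SD(X)·SD(Y) = -0.5·2.2·0.7 = -0.77
cov(0.2X - 0.1Y, -0.1X - 0.2Y) = (0.2)(-0.1)var(X) + (-0.1)(-0.2)var(Y) + [(0.2)(-0.2) + (-0.1)(-0.1)]cov(X,Y)
= -0.02·4.84 + 0.02·0.49 + -0.03·-0.77 = -0.0639

-0.064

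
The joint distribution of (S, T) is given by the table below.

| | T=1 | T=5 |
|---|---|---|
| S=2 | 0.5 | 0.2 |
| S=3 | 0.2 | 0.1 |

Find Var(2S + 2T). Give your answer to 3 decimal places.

14.600

E[S] = 2.3,  E[T] = 2.2,  E[ST] = 5.1
Var(S) = 5.5 − (2.3)² = 0.21;  Var(T) = 8.2 − (2.2)² = 3.36
cov(S,T) = 5.1 − (2.3)(2.2) = 0.04
Var(2S + 2T) = (2)²·0.21 + (2)²·3.36 + 2·(2)·(2)·0.04 = 14.6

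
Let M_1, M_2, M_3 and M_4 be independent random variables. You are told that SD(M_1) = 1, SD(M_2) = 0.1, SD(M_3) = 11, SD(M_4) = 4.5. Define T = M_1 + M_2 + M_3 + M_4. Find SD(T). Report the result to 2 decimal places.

11.93

var(M_1) = 1, var(M_2) = 0.01, var(M_3) = 121, var(M_4) = 20.25
By independence, var(T) = (1)²var(M_1) + (1)²var(M_2) + (1)²var(M_3) + (1)²var(M_4)
= (1)²·1 + (1)²·0.01 + (1)²·121 + (1)²·20.25 = 142.26
SD(T) = √142.26 ≈ 11.93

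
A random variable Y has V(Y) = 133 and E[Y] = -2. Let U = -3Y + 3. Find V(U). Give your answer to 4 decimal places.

1197.0000

V(-3Y + 3) = (-3)²·V(Y) = 9·133 = 1197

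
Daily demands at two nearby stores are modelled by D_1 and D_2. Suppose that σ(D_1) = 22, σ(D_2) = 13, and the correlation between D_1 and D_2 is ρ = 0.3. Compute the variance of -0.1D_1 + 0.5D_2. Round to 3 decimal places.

var(D_1) = (22)² = 484;  var(D_2) = (13)² = 169
Cov(D_1,D_2) = ρ·σ(D_1)·σ(D_2) = 0.3·22·13 = 85.8
var(-0.1D_1 + 0.5D_2) = (-0.1)²·var(D_1) + (0.5)²·var(D_2) + 2·(-0.1)·(0.5)·Cov(D_1,D_2)
= 0.01·484 + 0.25·169 + -0.1·85.8 = 38.51

38.510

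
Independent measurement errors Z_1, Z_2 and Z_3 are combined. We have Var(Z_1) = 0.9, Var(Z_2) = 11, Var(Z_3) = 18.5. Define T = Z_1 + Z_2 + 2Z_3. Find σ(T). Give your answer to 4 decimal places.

9.2682

By independence, Var(T) = (1)²Var(Z_1) + (1)²Var(Z_2) + (2)²Var(Z_3)
= (1)²·0.9 + (1)²·11 + (2)²·18.5 = 85.9
σ(T) = √85.9 ≈ 9.2682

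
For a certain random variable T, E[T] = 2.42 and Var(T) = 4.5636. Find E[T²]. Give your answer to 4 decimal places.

10.4200

E[T²] = Var(T) + (E[T])² = 4.5636 + (2.42)² = 10.42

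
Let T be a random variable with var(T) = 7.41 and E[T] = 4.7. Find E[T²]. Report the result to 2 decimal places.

E[T²] = var(T) + (E[T])² = 7.41 + (4.7)² = 29.5

29.50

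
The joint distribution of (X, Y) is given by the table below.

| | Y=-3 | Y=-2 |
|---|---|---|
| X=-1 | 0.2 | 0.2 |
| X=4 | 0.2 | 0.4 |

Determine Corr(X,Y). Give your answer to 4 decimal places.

0.1667

E[X] = 2,  E[Y] = -2.4
E[XY] = -4.6
Cov(X,Y) = E[XY] − E[X]E[Y] = -4.6 − (2)(-2.4) = 0.2
var(X) = 6,  var(Y) = 0.24
ρ = 0.2 / √(6·0.24) ≈ 0.1667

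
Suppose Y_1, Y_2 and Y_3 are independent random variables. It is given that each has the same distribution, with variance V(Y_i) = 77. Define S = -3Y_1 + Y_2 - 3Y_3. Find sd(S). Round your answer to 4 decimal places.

38.2492

By independence, V(S) = (-3)²V(Y_1) + (1)²V(Y_2) + (-3)²V(Y_3)
= (-3)²·77 + (1)²·77 + (-3)²·77 = 1463
sd(S) = √1463 ≈ 38.2492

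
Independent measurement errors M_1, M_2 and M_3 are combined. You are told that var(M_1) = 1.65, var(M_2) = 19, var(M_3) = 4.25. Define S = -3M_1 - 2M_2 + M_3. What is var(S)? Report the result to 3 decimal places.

By independence, var(S) = (-3)²var(M_1) + (-2)²var(M_2) + (1)²var(M_3)
= (-3)²·1.65 + (-2)²·19 + (1)²·4.25 = 95.1

95.100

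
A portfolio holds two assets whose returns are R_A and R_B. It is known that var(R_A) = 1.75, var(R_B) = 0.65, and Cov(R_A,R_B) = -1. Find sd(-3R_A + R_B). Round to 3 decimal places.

4.733

var(-3R_A + R_B) = (-3)²·var(R_A) + (1)²·var(R_B) + 2·(-3)·(1)·Cov(R_A,R_B)
= 9·1.75 + 1·0.65 + -6·-1 = 22.4
sd(-3R_A + R_B) = √22.4 ≈ 4.733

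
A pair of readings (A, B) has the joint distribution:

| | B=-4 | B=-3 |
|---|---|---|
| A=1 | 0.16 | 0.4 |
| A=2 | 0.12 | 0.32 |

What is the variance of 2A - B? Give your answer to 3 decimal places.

E[A] = 1.44,  E[B] = -3.28,  E[AB] = -4.72
Var(A) = 2.32 − (1.44)² = 0.2464;  Var(B) = 10.96 − (-3.28)² = 0.2016
Cov(A,B) = -4.72 − (1.44)(-3.28) = 0.0032
Var(2A - B) = (2)²·0.2464 + (-1)²·0.2016 + 2·(2)·(-1)·0.0032 = 1.1744

1.174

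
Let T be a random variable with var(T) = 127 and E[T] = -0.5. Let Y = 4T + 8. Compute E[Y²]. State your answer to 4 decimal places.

2068.0000

E[4T + 8] = 4·-0.5 + 8 = 6
var(4T + 8) = (4)²·127 = 2032
E[Y²] = var(Y) + (E[Y])² = 2032 + (6)² = 2068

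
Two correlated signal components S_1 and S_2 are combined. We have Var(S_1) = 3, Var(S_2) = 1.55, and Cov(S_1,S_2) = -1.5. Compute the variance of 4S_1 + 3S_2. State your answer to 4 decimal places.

25.9500

Var(4S_1 + 3S_2) = (4)²·Var(S_1) + (3)²·Var(S_2) + 2·(4)·(3)·Cov(S_1,S_2)
= 16·3 + 9·1.55 + 24·-1.5 = 25.95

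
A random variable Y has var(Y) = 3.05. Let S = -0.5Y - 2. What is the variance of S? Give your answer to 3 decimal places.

var(-0.5Y - 2) = (-0.5)²·var(Y) = 0.25·3.05 = 0.7625

0.763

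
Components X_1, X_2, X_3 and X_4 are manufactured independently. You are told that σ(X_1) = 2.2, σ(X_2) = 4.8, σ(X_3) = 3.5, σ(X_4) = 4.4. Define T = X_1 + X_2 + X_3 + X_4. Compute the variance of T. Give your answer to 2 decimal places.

59.49

V(X_1) = 4.84, V(X_2) = 23.04, V(X_3) = 12.25, V(X_4) = 19.36
By independence, V(T) = (1)²V(X_1) + (1)²V(X_2) + (1)²V(X_3) + (1)²V(X_4)
= (1)²·4.84 + (1)²·23.04 + (1)²·12.25 + (1)²·19.36 = 59.49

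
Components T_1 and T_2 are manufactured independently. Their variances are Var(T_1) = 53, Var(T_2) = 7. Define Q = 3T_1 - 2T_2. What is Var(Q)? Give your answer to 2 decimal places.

505.00

By independence, Var(Q) = (3)²Var(T_1) + (-2)²Var(T_2)
= (3)²·53 + (-2)²·7 = 505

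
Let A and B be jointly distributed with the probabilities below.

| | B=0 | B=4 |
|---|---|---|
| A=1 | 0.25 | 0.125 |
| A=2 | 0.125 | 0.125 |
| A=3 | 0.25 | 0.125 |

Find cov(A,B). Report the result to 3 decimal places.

E[A] = 2,  E[B] = 1.5
E[AB] = 3
cov(A,B) = E[AB] − E[A]E[B] = 3 − (2)(1.5) = 0

0.000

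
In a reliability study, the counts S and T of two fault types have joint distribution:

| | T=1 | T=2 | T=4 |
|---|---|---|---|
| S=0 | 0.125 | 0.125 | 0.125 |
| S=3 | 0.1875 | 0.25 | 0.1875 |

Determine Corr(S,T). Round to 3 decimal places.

-0.013

E[S] = 1.875,  E[T] = 2.3125
E[ST] = 4.3125
Cov(S,T) = E[ST] − E[S]E[T] = 4.3125 − (1.875)(2.3125) = -0.0234375
var(S) = 2.109375,  var(T) = 1.46484375
ρ = -0.0234375 / √(2.109375·1.46484375) ≈ -0.013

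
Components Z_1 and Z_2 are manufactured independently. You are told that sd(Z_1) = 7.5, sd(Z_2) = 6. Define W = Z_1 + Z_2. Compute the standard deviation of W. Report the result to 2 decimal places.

9.60

Var(Z_1) = 56.25, Var(Z_2) = 36
By independence, Var(W) = (1)²Var(Z_1) + (1)²Var(Z_2)
= (1)²·56.25 + (1)²·36 = 92.25
sd(W) = √92.25 ≈ 9.60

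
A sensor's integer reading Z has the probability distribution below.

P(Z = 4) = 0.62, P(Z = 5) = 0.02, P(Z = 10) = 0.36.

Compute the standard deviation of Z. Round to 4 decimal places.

2.8684

E[Z] = (4)(0.62) + (5)(0.02) + (10)(0.36) = 6.18
E[Z²] = (4)²(0.62) + (5)²(0.02) + (10)²(0.36) = 46.42
Var(Z) = E[Z²] − (E[Z])² = 46.42 − (6.18)² = 8.2276
SD(Z) = √8.2276 ≈ 2.8684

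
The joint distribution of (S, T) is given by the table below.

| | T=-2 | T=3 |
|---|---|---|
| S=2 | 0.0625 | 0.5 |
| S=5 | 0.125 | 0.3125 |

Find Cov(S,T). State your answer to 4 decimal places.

E[S] = 3.3125,  E[T] = 2.0625
E[ST] = 6.1875
Cov(S,T) = E[ST] − E[S]E[T] = 6.1875 − (3.3125)(2.0625) = -0.64453125

-0.6445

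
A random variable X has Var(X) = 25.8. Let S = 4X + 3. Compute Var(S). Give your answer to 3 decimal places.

412.800

Var(4X + 3) = (4)²·Var(X) = 16·25.8 = 412.8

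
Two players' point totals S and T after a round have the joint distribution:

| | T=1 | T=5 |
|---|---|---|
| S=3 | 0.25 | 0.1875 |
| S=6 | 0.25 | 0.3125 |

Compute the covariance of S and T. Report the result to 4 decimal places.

E[S] = 4.6875,  E[T] = 3
E[ST] = 14.4375
Cov(S,T) = E[ST] − E[S]E[T] = 14.4375 − (4.6875)(3) = 0.375

0.3750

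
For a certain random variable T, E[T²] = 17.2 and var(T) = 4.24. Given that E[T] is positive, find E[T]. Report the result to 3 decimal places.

(E[T])² = E[T²] − var(T) = 17.2 − 4.24 = 12.96
E[T] = √12.96 = 3.6

3.600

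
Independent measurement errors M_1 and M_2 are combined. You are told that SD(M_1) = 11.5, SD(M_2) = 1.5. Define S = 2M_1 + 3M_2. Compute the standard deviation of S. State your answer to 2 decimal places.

Var(M_1) = 132.25, Var(M_2) = 2.25
By independence, Var(S) = (2)²Var(M_1) + (3)²Var(M_2)
= (2)²·132.25 + (3)²·2.25 = 549.25
SD(S) = √549.25 ≈ 23.44

23.44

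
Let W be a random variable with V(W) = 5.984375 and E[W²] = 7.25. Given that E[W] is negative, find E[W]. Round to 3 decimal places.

(E[W])² = E[W²] − V(W) = 7.25 − 5.984375 = 1.265625
E[W] = −√1.265625 = -1.125

-1.125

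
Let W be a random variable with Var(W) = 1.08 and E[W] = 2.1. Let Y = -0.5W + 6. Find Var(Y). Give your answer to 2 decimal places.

0.27

Var(-0.5W + 6) = (-0.5)²·Var(W) = 0.25·1.08 = 0.27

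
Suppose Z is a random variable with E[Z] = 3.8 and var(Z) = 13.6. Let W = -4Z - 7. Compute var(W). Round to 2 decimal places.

217.60

var(-4Z - 7) = (-4)²·var(Z) = 16·13.6 = 217.6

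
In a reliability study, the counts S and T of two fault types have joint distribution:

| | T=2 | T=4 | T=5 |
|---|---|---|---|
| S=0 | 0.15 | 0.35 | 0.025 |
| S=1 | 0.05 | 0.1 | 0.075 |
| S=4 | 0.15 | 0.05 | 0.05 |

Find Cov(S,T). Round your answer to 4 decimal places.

E[S] = 1.225,  E[T] = 3.45
E[ST] = 3.875
Cov(S,T) = E[ST] − E[S]E[T] = 3.875 − (1.225)(3.45) = -0.35125

-0.3513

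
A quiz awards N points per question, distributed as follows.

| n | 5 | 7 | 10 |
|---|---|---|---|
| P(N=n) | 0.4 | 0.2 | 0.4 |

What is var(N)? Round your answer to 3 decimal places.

E[N] = (5)(0.4) + (7)(0.2) + (10)(0.4) = 7.4
E[N²] = (5)²(0.4) + (7)²(0.2) + (10)²(0.4) = 59.8
var(N) = E[N²] − (E[N])² = 59.8 − (7.4)² = 5.04

5.040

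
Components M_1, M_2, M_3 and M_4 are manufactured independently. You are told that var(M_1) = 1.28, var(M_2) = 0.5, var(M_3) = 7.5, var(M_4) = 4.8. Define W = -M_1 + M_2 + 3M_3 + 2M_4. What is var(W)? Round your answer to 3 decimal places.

88.480

By independence, var(W) = (-1)²var(M_1) + (1)²var(M_2) + (3)²var(M_3) + (2)²var(M_4)
= (-1)²·1.28 + (1)²·0.5 + (3)²·7.5 + (2)²·4.8 = 88.48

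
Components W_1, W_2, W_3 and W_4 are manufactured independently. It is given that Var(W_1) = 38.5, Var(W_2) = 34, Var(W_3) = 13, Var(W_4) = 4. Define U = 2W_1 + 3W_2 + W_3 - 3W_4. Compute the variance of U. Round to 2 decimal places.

509.00

By independence, Var(U) = (2)²Var(W_1) + (3)²Var(W_2) + (1)²Var(W_3) + (-3)²Var(W_4)
= (2)²·38.5 + (3)²·34 + (1)²·13 + (-3)²·4 = 509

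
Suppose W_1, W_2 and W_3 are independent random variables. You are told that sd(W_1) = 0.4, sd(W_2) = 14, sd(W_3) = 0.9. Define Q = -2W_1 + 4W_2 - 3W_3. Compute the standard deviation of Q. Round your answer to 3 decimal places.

56.071

var(W_1) = 0.16, var(W_2) = 196, var(W_3) = 0.81
By independence, var(Q) = (-2)²var(W_1) + (4)²var(W_2) + (-3)²var(W_3)
= (-2)²·0.16 + (4)²·196 + (-3)²·0.81 = 3143.93
sd(Q) = √3143.93 ≈ 56.071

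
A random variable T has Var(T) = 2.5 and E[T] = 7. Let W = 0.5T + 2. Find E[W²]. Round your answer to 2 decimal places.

30.88

E[0.5T + 2] = 0.5·7 + 2 = 5.5
Var(0.5T + 2) = (0.5)²·2.5 = 0.625
E[W²] = Var(W) + (E[W])² = 0.625 + (5.5)² = 30.875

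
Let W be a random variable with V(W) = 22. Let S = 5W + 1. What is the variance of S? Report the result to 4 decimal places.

550.0000

V(5W + 1) = (5)²·V(W) = 25·22 = 550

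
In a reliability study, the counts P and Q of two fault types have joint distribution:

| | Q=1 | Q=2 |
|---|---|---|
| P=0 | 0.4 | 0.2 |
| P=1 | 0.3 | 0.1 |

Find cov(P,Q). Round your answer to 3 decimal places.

E[P] = 0.4,  E[Q] = 1.3
E[PQ] = 0.5
cov(P,Q) = E[PQ] − E[P]E[Q] = 0.5 − (0.4)(1.3) = -0.02

-0.020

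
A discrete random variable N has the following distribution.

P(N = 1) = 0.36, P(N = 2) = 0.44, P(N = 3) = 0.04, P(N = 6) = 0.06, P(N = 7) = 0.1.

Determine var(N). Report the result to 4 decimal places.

3.6836

E[N] = (1)(0.36) + (2)(0.44) + (3)(0.04) + (6)(0.06) + (7)(0.1) = 2.42
E[N²] = (1)²(0.36) + (2)²(0.44) + (3)²(0.04) + (6)²(0.06) + (7)²(0.1) = 9.54
var(N) = E[N²] − (E[N])² = 9.54 − (2.42)² = 3.6836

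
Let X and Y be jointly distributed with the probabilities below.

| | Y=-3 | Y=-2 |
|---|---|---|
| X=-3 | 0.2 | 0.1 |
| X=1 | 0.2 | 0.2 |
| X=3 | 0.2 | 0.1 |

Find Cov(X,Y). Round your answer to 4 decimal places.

E[X] = 0.4,  E[Y] = -2.6
E[XY] = -1
Cov(X,Y) = E[XY] − E[X]E[Y] = -1 − (0.4)(-2.6) = 0.04

0.0400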